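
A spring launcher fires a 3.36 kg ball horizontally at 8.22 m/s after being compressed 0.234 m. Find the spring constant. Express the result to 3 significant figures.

k = 4150 N/m

Energy stored in the spring equals the launch KE: ½kx² = ½mv²
k = mv²/x² = (3.36)(8.22)²/(0.234)² = 4146 N/m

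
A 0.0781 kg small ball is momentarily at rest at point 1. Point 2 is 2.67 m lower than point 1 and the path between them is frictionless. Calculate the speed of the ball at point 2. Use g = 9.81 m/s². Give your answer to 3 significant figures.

By conservation of mechanical energy, mgh = ½mv²
v = √(2gh) = √(2 × 9.81 × 2.67) = √52.385 = 7.238 m/s

v = 7.24 m/s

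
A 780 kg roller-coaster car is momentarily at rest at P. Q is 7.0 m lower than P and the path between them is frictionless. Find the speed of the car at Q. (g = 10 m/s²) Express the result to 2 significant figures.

By conservation of mechanical energy, mgh = ½mv²
v = √(2gh) = √(2 × 10 × 7.0) = √140.00 = 11.83 m/s

v = 12 m/s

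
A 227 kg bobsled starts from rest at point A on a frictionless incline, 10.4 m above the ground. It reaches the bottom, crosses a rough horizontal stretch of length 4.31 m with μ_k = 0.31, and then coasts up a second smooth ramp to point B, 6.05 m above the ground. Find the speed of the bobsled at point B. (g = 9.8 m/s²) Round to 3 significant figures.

Energy at A: mgh₁ = (227)(9.8)(10.4) = 23136 J
Friction loss: W_f = μ_k mg d = 2972 J
At B: ½mv² + mgh₂ = mgh₁ − W_f
½mv² = 23136 − 2972 − 13459 = 6704.7 J
v = √(2 × 6704.7/227) = 7.686 m/s

v = 7.69 m/s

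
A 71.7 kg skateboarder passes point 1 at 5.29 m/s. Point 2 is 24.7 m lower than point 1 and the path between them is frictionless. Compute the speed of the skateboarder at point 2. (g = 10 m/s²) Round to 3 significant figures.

v = 22.8 m/s

Mechanical energy is conserved (no friction): ½mv₀² + mgh = ½mv²
v² = v₀² + 2gh = (5.29)² + 2(10)(24.7) = 521.98
v = √521.98 = 22.85 m/s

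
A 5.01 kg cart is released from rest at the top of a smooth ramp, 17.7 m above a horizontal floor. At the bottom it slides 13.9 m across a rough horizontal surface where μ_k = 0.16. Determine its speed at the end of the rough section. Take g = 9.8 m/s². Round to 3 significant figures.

Applying the work–energy principle:
mgh = ½mv² + μ_k m g d
W_f = μ_k mg d = (0.16)(5.01)(9.8)(13.9) = 109.2 J
½mv² = mgh − W_f = 869.03 − 109.2 = 759.84 J
v = √(2 × 759.84/5.01) = 17.42 m/s

v = 17.4 m/s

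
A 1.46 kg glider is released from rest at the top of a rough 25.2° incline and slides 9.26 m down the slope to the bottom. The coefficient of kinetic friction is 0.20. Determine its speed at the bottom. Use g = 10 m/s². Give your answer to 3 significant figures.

v = 6.73 m/s

Taking the bottom as reference, mgh = ½mv² + μ_k N L with h = L sinθ, N = mg cosθ:
mgh = mgL sinθ = (1.46)(10)(9.26)sin25.2° = 57.564 J
W_f = μ_k mg cosθ · L = (0.20)(1.46)(10)cos25.2°·9.26 = 24.47 J
½mv² = 57.564 − 24.47 = 33.098 J
v = √(2 × 33.098/1.46) = 6.733 m/s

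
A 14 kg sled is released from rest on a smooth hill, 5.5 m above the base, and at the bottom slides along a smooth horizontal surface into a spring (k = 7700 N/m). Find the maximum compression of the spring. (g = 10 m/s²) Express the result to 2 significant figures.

Gravitational PE at the top equals spring PE at max compression: mgh = ½kx²
x = √(2mgh/k) = √(2 × 14 × 10 × 5.5 / 7700) = 0.4472 m

x = 0.45 m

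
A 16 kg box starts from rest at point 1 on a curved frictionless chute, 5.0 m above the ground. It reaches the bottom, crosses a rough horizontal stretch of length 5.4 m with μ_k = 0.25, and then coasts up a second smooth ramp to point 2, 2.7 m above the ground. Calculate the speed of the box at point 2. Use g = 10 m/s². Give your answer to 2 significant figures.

Energy at 1: mgh₁ = (16)(10)(5.0) = 800.00 J
Friction loss: W_f = μ_k mg d = 216.0 J
At 2: ½mv² + mgh₂ = mgh₁ − W_f
½mv² = 800.00 − 216.0 − 432.00 = 152.00 J
v = √(2 × 152.00/16) = 4.359 m/s

v = 4.4 m/s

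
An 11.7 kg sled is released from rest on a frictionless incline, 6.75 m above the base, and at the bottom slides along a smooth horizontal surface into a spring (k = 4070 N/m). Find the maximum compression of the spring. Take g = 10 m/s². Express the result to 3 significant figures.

x = 0.623 m

At max compression the sled is momentarily at rest: mgh = ½kx²
x = √(2mgh/k) = √(2 × 11.7 × 10 × 6.75 / 4070) = 0.6230 m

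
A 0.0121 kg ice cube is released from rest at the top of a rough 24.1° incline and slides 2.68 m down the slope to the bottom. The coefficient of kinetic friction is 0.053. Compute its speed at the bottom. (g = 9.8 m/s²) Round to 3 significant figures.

Work–energy: mg(L sinθ) − μ_k(mg cosθ)L = ½mv²
mgh = mgL sinθ = (0.0121)(9.8)(2.68)sin24.1° = 0.12977 J
W_f = μ_k mg cosθ · L = (0.053)(0.0121)(9.8)cos24.1°·2.68 = 0.01537 J
½mv² = 0.12977 − 0.01537 = 0.11439 J
v = √(2 × 0.11439/0.0121) = 4.348 m/s

v = 4.35 m/s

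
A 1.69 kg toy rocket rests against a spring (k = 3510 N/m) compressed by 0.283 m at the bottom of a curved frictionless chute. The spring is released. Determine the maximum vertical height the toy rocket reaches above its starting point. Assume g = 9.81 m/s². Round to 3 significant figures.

h = 8.48 m

At maximum height the toy rocket is at rest, so ½kx² = mgh
h = kx²/(2mg) = (3510)(0.283)²/(2 × 1.69 × 9.81) = 8.478 m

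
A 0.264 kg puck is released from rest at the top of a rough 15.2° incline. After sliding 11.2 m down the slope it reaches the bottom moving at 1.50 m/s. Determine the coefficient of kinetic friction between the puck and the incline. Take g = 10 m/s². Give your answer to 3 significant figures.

The energy dissipated by friction is the PE lost minus the KE gained:
mgL sinθ = 7.7524 J; ½mv² = 0.29700 J
W_f = 7.7524 − 0.29700 = 7.455 J
μ_k = W_f/(mg cosθ · L) = 7.455/(2.548 × 11.2) = 0.2613

μ_k = 0.261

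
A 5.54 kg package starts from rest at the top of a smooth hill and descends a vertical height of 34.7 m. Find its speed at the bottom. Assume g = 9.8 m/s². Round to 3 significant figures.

v = 26.1 m/s

Energy conservation between the two points: mgh = ½mv²
The mass cancels from both sides.
v = √(2gh) = √(2 × 9.8 × 34.7) = √680.12 = 26.08 m/s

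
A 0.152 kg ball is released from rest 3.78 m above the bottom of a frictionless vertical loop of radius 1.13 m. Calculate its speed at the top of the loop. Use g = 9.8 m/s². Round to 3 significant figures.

v = 5.46 m/s

Energy conservation: mgh = ½mv_top² + mg(2r)
v_top² = 2g(h − 2r) = 2(9.8)(3.78 − 2.260) = 29.79
v_top = 5.458 m/s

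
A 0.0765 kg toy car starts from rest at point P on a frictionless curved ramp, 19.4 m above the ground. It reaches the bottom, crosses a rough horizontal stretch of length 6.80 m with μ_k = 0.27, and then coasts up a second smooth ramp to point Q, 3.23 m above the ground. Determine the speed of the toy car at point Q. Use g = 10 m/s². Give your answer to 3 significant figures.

Energy at P: mgh₁ = (0.0765)(10)(19.4) = 14.841 J
Friction loss: W_f = μ_k mg d = 1.405 J
At Q: ½mv² + mgh₂ = mgh₁ − W_f
½mv² = 14.841 − 1.405 − 2.4710 = 10.966 J
v = √(2 × 10.966/0.0765) = 16.93 m/s

v = 16.9 m/s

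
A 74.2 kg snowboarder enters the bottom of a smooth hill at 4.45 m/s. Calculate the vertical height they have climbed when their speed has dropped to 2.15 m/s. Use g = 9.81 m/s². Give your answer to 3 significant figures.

Conservation of energy: ½mv₁² = ½mv₂² + mgh
h = (v₁² − v₂²)/(2g) = (4.45² − 2.15²)/(2 × 9.81) = 0.7737 m

h = 0.774 m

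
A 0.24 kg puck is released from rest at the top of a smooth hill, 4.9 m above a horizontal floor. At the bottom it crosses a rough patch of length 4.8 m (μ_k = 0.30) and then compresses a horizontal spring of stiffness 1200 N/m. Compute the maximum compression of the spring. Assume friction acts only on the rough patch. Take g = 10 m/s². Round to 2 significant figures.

x = 0.12 m

Initial energy: E₁ = mgh = (0.24)(10)(4.9) = 11.760 J
Friction removes W_f = μ_k mg d = (0.30)(0.24)(10)(4.8) = 3.456 J
Energy reaching the spring: E = 11.760 − 3.456 = 8.3040 J
At max compression ½kx² = E ⇒ x = √(2E/k) = √(2 × 8.3040/1200) = 0.1176 m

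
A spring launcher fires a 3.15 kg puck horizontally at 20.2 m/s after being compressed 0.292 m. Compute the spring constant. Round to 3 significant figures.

k = 15100 N/m

Spring PE at full compression equals KE at release: ½kx² = ½mv²
k = mv²/x² = (3.15)(20.2)²/(0.292)² = 15075 N/m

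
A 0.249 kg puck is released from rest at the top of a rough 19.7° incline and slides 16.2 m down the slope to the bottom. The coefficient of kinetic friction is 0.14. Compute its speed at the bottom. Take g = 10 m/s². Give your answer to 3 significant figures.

v = 8.16 m/s

Taking the bottom as reference, mgh = ½mv² + μ_k N L with h = L sinθ, N = mg cosθ:
mgh = mgL sinθ = (0.249)(10)(16.2)sin19.7° = 13.598 J
W_f = μ_k mg cosθ · L = (0.14)(0.249)(10)cos19.7°·16.2 = 5.317 J
½mv² = 13.598 − 5.317 = 8.2810 J
v = √(2 × 8.2810/0.249) = 8.156 m/s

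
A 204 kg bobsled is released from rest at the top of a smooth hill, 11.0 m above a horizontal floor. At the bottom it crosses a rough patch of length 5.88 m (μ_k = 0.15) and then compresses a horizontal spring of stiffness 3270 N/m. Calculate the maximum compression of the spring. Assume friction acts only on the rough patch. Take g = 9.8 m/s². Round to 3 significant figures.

Initial energy: E₁ = mgh = (204)(9.8)(11.0) = 21991 J
Friction removes W_f = μ_k mg d = (0.15)(204)(9.8)(5.88) = 1763 J
Energy reaching the spring: E = 21991 − 1763 = 20228 J
At max compression ½kx² = E ⇒ x = √(2E/k) = √(2 × 20228/3270) = 3.517 m

x = 3.52 m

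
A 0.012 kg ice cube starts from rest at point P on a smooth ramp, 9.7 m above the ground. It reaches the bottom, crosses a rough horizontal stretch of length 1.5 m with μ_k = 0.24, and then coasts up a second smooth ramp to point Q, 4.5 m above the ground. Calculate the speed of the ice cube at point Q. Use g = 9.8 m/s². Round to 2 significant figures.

v = 9.7 m/s

Energy at P: mgh₁ = (0.012)(9.8)(9.7) = 1.1407 J
Friction loss: W_f = μ_k mg d = 0.04234 J
At Q: ½mv² + mgh₂ = mgh₁ − W_f
½mv² = 1.1407 − 0.04234 − 0.52920 = 0.56918 J
v = √(2 × 0.56918/0.012) = 9.740 m/s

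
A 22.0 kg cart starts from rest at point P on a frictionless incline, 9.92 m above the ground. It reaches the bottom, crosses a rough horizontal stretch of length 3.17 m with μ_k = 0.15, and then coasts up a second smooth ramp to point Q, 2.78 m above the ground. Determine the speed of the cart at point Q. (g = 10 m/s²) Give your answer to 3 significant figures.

Energy at P: mgh₁ = (22.0)(10)(9.92) = 2182.4 J
Friction loss: W_f = μ_k mg d = 104.6 J
At Q: ½mv² + mgh₂ = mgh₁ − W_f
½mv² = 2182.4 − 104.6 − 611.60 = 1466.2 J
v = √(2 × 1466.2/22.0) = 11.55 m/s

v = 11.5 m/s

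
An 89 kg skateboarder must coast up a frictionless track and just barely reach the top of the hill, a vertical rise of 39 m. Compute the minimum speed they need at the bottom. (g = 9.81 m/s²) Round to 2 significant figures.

v = 28 m/s

At the top they are momentarily at rest, so all KE converts to PE: ½mv² = mgh
v = √(2gh) = √(2 × 9.81 × 39) = 27.66 m/s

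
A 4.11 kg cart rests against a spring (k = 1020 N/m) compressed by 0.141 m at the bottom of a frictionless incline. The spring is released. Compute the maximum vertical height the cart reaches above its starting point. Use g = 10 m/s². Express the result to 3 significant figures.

All spring PE becomes gravitational PE at the highest point: ½kx² = mgh
h = kx²/(2mg) = (1020)(0.141)²/(2 × 4.11 × 10) = 0.2467 m

h = 0.247 m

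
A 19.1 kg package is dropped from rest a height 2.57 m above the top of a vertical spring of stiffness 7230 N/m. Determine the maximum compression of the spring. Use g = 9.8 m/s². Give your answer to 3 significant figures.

Let x be the compression. The total drop is H + x, and the package is instantaneously at rest at max compression, so energy conservation gives:
mg(H + x) = ½kx²
½(7230)x² − (19.1)(9.8)x − (19.1)(9.8)(2.57) = 0
3615x² − 187.2x − 481.1 = 0
x = [187.2 + √(35036 + 6.9560e+06)]/(2 × 3615) = 0.3916 m

x = 0.392 m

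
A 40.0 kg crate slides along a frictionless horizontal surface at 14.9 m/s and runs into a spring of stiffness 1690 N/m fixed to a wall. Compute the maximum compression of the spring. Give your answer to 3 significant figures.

x = 2.29 m

At max compression the crate is momentarily at rest: ½mv² = ½kx²
x = v√(m/k) = 14.9 × √(40.0/1690) = 2.292 m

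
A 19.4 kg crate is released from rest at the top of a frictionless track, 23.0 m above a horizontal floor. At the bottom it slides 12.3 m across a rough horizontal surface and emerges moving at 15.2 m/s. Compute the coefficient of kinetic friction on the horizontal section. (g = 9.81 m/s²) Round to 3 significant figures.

Energy bookkeeping (friction removes W_f = μ_k N d):
mgh = ½mv² + μ_k m g d
mgh = 4377.2 J; ½mv² = 2241.1 J
W_f = 4377.2 − 2241.1 = 2136 J
μ_k = W_f/(mg·d) = 2136/(190.3 × 12.3) = 0.9125

μ_k = 0.913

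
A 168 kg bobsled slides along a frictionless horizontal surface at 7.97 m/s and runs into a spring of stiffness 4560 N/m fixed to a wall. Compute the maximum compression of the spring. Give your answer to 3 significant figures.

Conservation of energy between contact and max compression: ½mv² = ½kx²
x = v√(m/k) = 7.97 × √(168/4560) = 1.530 m

x = 1.53 m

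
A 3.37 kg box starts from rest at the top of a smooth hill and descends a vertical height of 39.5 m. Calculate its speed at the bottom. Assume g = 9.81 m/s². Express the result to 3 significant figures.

v = 27.8 m/s

Energy conservation between the two points: mgh = ½mv²
The mass cancels from both sides.
v = √(2gh) = √(2 × 9.81 × 39.5) = √774.99 = 27.84 m/s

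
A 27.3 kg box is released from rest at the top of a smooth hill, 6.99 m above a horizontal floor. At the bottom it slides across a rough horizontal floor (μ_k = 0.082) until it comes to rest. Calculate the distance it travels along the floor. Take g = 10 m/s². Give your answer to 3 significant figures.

d = 85.2 m

Energy bookkeeping (friction removes W_f = μ_k N d):
At rest all PE has been dissipated by friction: mgh = μ_k m g d
d = h/μ_k = 6.99/0.082 = 85.24 m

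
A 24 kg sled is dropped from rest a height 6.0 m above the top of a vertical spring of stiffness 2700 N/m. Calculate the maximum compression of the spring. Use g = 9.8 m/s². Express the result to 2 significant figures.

x = 1.1 m

Take the reference level at the top of the uncompressed spring. At max compression the sled has fallen H + x and is momentarily at rest:
mg(H + x) = ½kx²
½(2700)x² − (24)(9.8)x − (24)(9.8)(6.0) = 0
1350x² − 235.2x − 1411 = 0
x = [235.2 + √(55319 + 7.6205e+06)]/(2 × 1350) = 1.113 m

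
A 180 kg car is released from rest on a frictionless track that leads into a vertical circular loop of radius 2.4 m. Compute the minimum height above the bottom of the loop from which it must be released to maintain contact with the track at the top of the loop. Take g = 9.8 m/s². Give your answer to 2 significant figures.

At the top, for minimum speed gravity alone supplies the centripetal force: mg = mv_top²/r ⇒ v_top² = gr = 23.52 m²/s²
Energy conservation from release height h to the top (height 2r): mgh = ½mv_top² + mg(2r)
h = v_top²/(2g) + 2r = r/2 + 2r = 5r/2 = 6.000 m

h = 6.0 m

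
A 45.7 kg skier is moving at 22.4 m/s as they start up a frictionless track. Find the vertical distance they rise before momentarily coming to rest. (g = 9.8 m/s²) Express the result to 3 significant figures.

h = 25.6 m

Setting KE at the bottom equal to PE gained: ½mv² = mgh
h = v²/(2g) = 22.4²/(2 × 9.8) = 25.60 m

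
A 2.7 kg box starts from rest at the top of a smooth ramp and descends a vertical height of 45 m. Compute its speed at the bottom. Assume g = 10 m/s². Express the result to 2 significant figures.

v = 30 m/s

Equating total energy at the two states: mgh = ½mv²
v = √(2gh) = √(2 × 10 × 45) = √900.00 = 30.00 m/s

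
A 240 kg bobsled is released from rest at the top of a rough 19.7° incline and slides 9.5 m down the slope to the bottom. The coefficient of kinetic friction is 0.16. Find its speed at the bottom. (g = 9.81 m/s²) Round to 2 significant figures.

v = 5.9 m/s

Energy: mgh = ½mv² + W_f, with h = L sinθ and W_f = μ_k (mg cosθ) L
mgh = mgL sinθ = (240)(9.81)(9.5)sin19.7° = 7539.7 J
W_f = μ_k mg cosθ · L = (0.16)(240)(9.81)cos19.7°·9.5 = 3369 J
½mv² = 7539.7 − 3369 = 4170.5 J
v = √(2 × 4170.5/240) = 5.895 m/s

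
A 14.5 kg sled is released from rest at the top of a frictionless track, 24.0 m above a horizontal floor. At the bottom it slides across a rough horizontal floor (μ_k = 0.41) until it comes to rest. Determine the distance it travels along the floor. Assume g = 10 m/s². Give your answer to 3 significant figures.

Energy at the top = energy at the end + work done against friction:
At rest all PE has been dissipated by friction: mgh = μ_k m g d
d = h/μ_k = 24.0/0.41 = 58.54 m

d = 58.5 m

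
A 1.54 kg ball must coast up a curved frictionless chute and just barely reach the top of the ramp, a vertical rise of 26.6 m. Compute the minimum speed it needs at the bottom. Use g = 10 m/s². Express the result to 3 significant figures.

At the top it is momentarily at rest, so all KE converts to PE: ½mv² = mgh
v = √(2gh) = √(2 × 10 × 26.6) = 23.07 m/s

v = 23.1 m/s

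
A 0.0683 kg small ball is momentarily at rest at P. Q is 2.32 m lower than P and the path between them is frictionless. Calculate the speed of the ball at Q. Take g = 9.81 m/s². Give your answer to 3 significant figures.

Equating total energy at the two states: mgh = ½mv²
The mass cancels from both sides.
v = √(2gh) = √(2 × 9.81 × 2.32) = √45.518 = 6.747 m/s

v = 6.75 m/s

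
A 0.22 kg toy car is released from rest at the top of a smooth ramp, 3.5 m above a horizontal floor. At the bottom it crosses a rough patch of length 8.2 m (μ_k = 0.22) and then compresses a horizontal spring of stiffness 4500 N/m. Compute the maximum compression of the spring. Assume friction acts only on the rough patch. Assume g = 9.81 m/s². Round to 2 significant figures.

Initial energy: E₁ = mgh = (0.22)(9.81)(3.5) = 7.5537 J
Friction removes W_f = μ_k mg d = (0.22)(0.22)(9.81)(8.2) = 3.893 J
Energy reaching the spring: E = 7.5537 − 3.893 = 3.6603 J
At max compression ½kx² = E ⇒ x = √(2E/k) = √(2 × 3.6603/4500) = 0.04033 m

x = 0.040 m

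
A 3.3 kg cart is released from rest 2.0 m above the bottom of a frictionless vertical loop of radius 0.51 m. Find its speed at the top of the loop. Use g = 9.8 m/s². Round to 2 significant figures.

v = 4.4 m/s

Energy conservation: mgh = ½mv_top² + mg(2r)
v_top² = 2g(h − 2r) = 2(9.8)(2.0 − 1.020) = 19.21
v_top = 4.383 m/s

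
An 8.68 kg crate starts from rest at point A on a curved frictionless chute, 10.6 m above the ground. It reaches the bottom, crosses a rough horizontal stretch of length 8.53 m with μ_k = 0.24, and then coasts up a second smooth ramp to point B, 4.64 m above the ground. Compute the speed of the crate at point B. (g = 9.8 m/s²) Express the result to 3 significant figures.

v = 8.76 m/s

Energy at A: mgh₁ = (8.68)(9.8)(10.6) = 901.68 J
Friction loss: W_f = μ_k mg d = 174.1 J
At B: ½mv² + mgh₂ = mgh₁ − W_f
½mv² = 901.68 − 174.1 − 394.70 = 332.84 J
v = √(2 × 332.84/8.68) = 8.757 m/s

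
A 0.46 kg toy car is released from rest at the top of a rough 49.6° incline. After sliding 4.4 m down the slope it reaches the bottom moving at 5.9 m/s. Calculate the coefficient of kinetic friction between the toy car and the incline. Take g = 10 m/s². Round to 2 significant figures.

mgh = ½mv² + μ_k (mg cosθ) L, with h = L sinθ
mgL sinθ = 15.414 J; ½mv² = 8.0063 J
W_f = 15.414 − 8.0063 = 7.407 J
μ_k = W_f/(mg cosθ · L) = 7.407/(2.981 × 4.4) = 0.5647

μ_k = 0.56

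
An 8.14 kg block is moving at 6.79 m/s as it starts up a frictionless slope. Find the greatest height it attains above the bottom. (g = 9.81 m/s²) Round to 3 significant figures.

By energy conservation, ½mv² = mgh
h = v²/(2g) = 6.79²/(2 × 9.81) = 2.350 m

h = 2.35 m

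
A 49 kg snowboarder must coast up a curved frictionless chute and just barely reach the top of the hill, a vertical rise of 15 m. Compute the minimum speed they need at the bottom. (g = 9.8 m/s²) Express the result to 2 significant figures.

v = 17 m/s

At the top they are momentarily at rest, so all KE converts to PE: ½mv² = mgh
v = √(2gh) = √(2 × 9.8 × 15) = 17.15 m/s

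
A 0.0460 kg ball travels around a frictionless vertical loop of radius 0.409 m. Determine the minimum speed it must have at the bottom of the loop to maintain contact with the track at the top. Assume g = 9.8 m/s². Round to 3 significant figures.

At the top: mg = mv_top²/r ⇒ v_top² = gr = 4.008 m²/s²
Energy from bottom to top (height 2r): ½mv_bot² = ½mv_top² + mg(2r)
v_bot² = gr + 4gr = 5gr = 20.04
v_bot = √(5gr) = 4.477 m/s

v = 4.48 m/s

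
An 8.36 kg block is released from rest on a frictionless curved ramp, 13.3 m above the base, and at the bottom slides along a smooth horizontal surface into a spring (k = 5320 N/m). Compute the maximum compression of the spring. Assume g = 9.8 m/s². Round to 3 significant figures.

Energy conservation (no friction) from release to max compression: mgh = ½kx²
x = √(2mgh/k) = √(2 × 8.36 × 9.8 × 13.3 / 5320) = 0.6400 m

x = 0.640 m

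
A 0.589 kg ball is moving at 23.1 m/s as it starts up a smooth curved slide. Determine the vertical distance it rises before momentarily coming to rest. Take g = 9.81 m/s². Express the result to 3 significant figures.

Setting KE at the bottom equal to PE gained: ½mv² = mgh
h = v²/(2g) = 23.1²/(2 × 9.81) = 27.20 m

h = 27.2 m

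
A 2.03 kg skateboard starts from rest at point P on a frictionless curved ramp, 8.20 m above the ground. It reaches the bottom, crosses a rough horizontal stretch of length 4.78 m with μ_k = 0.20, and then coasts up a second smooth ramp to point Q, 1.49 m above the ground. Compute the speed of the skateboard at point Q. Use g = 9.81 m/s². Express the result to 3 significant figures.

v = 10.6 m/s

Energy at P: mgh₁ = (2.03)(9.81)(8.20) = 163.30 J
Friction loss: W_f = μ_k mg d = 19.04 J
At Q: ½mv² + mgh₂ = mgh₁ − W_f
½mv² = 163.30 − 19.04 − 29.672 = 114.59 J
v = √(2 × 114.59/2.03) = 10.63 m/s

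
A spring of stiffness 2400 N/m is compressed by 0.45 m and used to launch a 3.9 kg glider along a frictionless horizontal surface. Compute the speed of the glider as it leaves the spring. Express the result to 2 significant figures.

v = 11 m/s

Conservation of energy: ½kx² = ½mv²
v = x√(k/m) = 0.45 × √(2400/3.9) = 11.16 m/s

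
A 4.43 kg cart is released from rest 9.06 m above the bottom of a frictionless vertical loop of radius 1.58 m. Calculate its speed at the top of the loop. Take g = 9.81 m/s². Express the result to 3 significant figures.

Energy conservation: mgh = ½mv_top² + mg(2r)
v_top² = 2g(h − 2r) = 2(9.81)(9.06 − 3.160) = 115.8
v_top = 10.76 m/s

v = 10.8 m/s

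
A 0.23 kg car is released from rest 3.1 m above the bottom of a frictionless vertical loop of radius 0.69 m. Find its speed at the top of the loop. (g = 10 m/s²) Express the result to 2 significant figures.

v = 5.9 m/s

Energy conservation: mgh = ½mv_top² + mg(2r)
v_top² = 2g(h − 2r) = 2(10)(3.1 − 1.380) = 34.40
v_top = 5.865 m/s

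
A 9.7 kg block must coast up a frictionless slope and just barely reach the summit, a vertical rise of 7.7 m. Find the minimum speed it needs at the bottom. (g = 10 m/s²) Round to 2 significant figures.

At the top it is momentarily at rest, so all KE converts to PE: ½mv² = mgh
v = √(2gh) = √(2 × 10 × 7.7) = 12.41 m/s

v = 12 m/s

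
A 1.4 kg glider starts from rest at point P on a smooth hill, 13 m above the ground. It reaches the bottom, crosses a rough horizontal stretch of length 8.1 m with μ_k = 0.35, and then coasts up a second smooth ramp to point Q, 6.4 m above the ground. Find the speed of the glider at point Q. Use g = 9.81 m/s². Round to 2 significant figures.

Energy at P: mgh₁ = (1.4)(9.81)(13) = 178.54 J
Friction loss: W_f = μ_k mg d = 38.94 J
At Q: ½mv² + mgh₂ = mgh₁ − W_f
½mv² = 178.54 − 38.94 − 87.898 = 51.709 J
v = √(2 × 51.709/1.4) = 8.595 m/s

v = 8.6 m/s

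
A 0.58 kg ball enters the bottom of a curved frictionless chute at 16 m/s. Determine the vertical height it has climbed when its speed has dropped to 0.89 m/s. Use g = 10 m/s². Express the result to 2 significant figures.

Energy balance between the two points: ½mv₁² = ½mv₂² + mgh
h = (v₁² − v₂²)/(2g) = (16² − 0.89²)/(2 × 10) = 12.76 m

h = 13 m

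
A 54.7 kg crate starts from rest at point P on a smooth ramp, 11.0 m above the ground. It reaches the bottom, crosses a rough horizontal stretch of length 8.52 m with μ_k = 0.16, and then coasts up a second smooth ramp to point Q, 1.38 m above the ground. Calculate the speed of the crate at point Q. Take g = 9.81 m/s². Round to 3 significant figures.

v = 12.7 m/s

Energy at P: mgh₁ = (54.7)(9.81)(11.0) = 5902.7 J
Friction loss: W_f = μ_k mg d = 731.5 J
At Q: ½mv² + mgh₂ = mgh₁ − W_f
½mv² = 5902.7 − 731.5 − 740.52 = 4430.7 J
v = √(2 × 4430.7/54.7) = 12.73 m/s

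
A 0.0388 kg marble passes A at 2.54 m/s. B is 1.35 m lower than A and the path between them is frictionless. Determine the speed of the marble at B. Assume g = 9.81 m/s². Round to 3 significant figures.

v = 5.74 m/s

Equating total energy at the two states: ½mv₀² + mgh = ½mv²
v² = v₀² + 2gh = (2.54)² + 2(9.81)(1.35) = 32.939
v = √32.939 = 5.739 m/s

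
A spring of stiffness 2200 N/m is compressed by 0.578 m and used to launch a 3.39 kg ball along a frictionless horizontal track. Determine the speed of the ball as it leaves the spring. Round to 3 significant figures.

Conservation of energy: ½kx² = ½mv²
v = x√(k/m) = 0.578 × √(2200/3.39) = 14.72 m/s

v = 14.7 m/s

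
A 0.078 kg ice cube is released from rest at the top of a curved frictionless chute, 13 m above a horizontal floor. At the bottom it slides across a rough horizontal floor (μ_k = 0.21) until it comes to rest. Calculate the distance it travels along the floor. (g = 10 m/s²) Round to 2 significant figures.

d = 62 m

Energy bookkeeping (friction removes W_f = μ_k N d):
At rest all PE has been dissipated by friction: mgh = μ_k m g d
d = h/μ_k = 13/0.21 = 61.90 m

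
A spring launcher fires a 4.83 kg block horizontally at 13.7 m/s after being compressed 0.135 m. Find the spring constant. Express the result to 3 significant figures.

k = 49700 N/m

½kx² = ½mv²
k = mv²/x² = (4.83)(13.7)²/(0.135)² = 49742 N/m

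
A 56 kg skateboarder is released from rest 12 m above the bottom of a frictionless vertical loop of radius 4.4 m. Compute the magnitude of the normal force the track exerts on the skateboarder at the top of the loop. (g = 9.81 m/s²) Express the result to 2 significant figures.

N = 250 N

Energy from release to top (height 2r): mgh = ½mv_top² + mg(2r)
v_top² = 2g(h − 2r) = 2(9.81)(12 − 8.800) = 62.784 m²/s²
At the top, both N and weight point toward the centre: N + mg = mv_top²/r
N = m(v_top²/r − g) = 56(62.784/4.4 − 9.81) = 249.7 N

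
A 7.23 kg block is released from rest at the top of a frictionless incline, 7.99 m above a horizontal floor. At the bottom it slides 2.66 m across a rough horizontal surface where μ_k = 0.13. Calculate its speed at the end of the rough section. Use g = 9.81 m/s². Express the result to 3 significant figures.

v = 12.2 m/s

Energy bookkeeping (friction removes W_f = μ_k N d):
mgh = ½mv² + μ_k m g d
W_f = μ_k mg d = (0.13)(7.23)(9.81)(2.66) = 24.53 J
½mv² = mgh − W_f = 566.70 − 24.53 = 542.17 J
v = √(2 × 542.17/7.23) = 12.25 m/s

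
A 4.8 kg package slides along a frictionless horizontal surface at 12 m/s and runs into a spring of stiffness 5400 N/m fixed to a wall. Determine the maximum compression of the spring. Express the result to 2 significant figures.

Conservation of energy between contact and max compression: ½mv² = ½kx²
x = v√(m/k) = 12 × √(4.8/5400) = 0.3578 m

x = 0.36 m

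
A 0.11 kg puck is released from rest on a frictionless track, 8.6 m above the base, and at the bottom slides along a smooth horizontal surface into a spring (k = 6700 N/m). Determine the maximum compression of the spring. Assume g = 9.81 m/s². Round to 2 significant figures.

x = 0.053 m

At max compression the puck is momentarily at rest: mgh = ½kx²
x = √(2mgh/k) = √(2 × 0.11 × 9.81 × 8.6 / 6700) = 0.05263 m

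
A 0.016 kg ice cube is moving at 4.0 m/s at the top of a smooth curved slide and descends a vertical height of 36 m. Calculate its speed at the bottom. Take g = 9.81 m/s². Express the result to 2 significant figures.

v = 27 m/s

Equating total energy at the two states: ½mv₀² + mgh = ½mv²
v² = v₀² + 2gh = (4.0)² + 2(9.81)(36) = 722.32
v = √722.32 = 26.88 m/s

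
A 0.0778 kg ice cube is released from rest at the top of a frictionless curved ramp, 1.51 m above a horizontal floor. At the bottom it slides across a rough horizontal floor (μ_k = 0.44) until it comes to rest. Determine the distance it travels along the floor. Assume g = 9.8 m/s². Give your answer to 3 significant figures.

d = 3.43 m

Energy at the top = energy at the end + work done against friction:
At rest all PE has been dissipated by friction: mgh = μ_k m g d
d = h/μ_k = 1.51/0.44 = 3.432 m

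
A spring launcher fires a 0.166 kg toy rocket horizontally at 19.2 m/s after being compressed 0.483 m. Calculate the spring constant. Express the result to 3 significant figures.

½kx² = ½mv²
k = mv²/x² = (0.166)(19.2)²/(0.483)² = 262.3 N/m

k = 262 N/m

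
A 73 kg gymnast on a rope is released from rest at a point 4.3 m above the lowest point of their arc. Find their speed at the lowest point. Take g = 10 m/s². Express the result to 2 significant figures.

v = 9.3 m/s

By conservation of mechanical energy, mgh = ½mv²
v = √(2gh) = √(2 × 10 × 4.3) = √86.000 = 9.274 m/s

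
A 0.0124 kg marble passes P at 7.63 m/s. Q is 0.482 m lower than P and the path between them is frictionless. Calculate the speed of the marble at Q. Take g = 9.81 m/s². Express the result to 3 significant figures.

v = 8.23 m/s

Energy conservation between the two points: ½mv₀² + mgh = ½mv²
v² = v₀² + 2gh = (7.63)² + 2(9.81)(0.482) = 67.674
v = √67.674 = 8.226 m/s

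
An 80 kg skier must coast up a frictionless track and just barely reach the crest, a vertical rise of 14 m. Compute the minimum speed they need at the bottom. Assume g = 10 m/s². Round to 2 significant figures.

At the top they are momentarily at rest, so all KE converts to PE: ½mv² = mgh
v = √(2gh) = √(2 × 10 × 14) = 16.73 m/s

v = 17 m/s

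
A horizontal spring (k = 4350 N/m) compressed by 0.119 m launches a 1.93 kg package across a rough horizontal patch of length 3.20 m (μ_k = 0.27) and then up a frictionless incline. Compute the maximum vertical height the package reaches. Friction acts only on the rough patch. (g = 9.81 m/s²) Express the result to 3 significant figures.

h = 0.763 m

Spring energy: E₀ = ½kx² = ½(4350)(0.119)² = 30.800 J
Friction: W_f = μ_k mg d = (0.27)(1.93)(9.81)(3.20) = 16.36 J
Energy at base of ramp: E = 30.800 − 16.36 = 14.442 J
At max height all remaining energy is PE: mgh = E ⇒ h = E/(mg) = 14.442/(1.93 × 9.81) = 0.7628 m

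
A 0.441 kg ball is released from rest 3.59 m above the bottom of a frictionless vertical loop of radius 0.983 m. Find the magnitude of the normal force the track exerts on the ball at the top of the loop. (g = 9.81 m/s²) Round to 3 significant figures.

Energy from release to top (height 2r): mgh = ½mv_top² + mg(2r)
v_top² = 2g(h − 2r) = 2(9.81)(3.59 − 1.966) = 31.863 m²/s²
At the top, both N and weight point toward the centre: N + mg = mv_top²/r
N = m(v_top²/r − g) = 0.441(31.863/0.983 − 9.81) = 9.968 N

N = 9.97 N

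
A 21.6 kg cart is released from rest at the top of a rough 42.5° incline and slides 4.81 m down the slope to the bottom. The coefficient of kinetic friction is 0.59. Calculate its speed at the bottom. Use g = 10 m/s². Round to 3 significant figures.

v = 4.81 m/s

Taking the bottom as reference, mgh = ½mv² + μ_k N L with h = L sinθ, N = mg cosθ:
mgh = mgL sinθ = (21.6)(10)(4.81)sin42.5° = 701.91 J
W_f = μ_k mg cosθ · L = (0.59)(21.6)(10)cos42.5°·4.81 = 451.9 J
½mv² = 701.91 − 451.9 = 249.97 J
v = √(2 × 249.97/21.6) = 4.811 m/s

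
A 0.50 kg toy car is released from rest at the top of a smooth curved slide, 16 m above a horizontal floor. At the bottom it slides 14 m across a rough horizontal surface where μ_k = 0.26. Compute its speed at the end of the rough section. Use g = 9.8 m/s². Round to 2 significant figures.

Applying the work–energy principle:
mgh = ½mv² + μ_k m g d
W_f = μ_k mg d = (0.26)(0.50)(9.8)(14) = 17.84 J
½mv² = mgh − W_f = 78.400 − 17.84 = 60.564 J
v = √(2 × 60.564/0.50) = 15.56 m/s

v = 16 m/s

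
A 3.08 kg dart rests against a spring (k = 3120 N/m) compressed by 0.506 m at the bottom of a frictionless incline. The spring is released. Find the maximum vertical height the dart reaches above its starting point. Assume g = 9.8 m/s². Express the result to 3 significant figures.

All spring PE becomes gravitational PE at the highest point: ½kx² = mgh
h = kx²/(2mg) = (3120)(0.506)²/(2 × 3.08 × 9.8) = 13.23 m

h = 13.2 m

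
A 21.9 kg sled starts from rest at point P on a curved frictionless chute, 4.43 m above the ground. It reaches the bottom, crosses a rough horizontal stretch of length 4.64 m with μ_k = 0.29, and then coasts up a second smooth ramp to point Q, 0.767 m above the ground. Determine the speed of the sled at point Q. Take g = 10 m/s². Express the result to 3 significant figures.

v = 6.81 m/s

Energy at P: mgh₁ = (21.9)(10)(4.43) = 970.17 J
Friction loss: W_f = μ_k mg d = 294.7 J
At Q: ½mv² + mgh₂ = mgh₁ − W_f
½mv² = 970.17 − 294.7 − 167.97 = 507.51 J
v = √(2 × 507.51/21.9) = 6.808 m/s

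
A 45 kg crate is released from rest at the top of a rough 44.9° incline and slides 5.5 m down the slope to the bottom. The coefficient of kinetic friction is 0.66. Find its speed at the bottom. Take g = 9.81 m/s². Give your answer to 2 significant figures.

Energy: mgh = ½mv² + W_f, with h = L sinθ and W_f = μ_k (mg cosθ) L
mgh = mgL sinθ = (45)(9.81)(5.5)sin44.9° = 1713.8 J
W_f = μ_k mg cosθ · L = (0.66)(45)(9.81)cos44.9°·5.5 = 1135 J
½mv² = 1713.8 − 1135 = 578.75 J
v = √(2 × 578.75/45) = 5.072 m/s

v = 5.1 m/s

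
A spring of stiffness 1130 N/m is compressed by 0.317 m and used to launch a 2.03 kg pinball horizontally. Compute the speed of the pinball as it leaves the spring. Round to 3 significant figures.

v = 7.48 m/s

Spring PE converts entirely to kinetic energy: ½kx² = ½mv²
v = x√(k/m) = 0.317 × √(1130/2.03) = 7.479 m/s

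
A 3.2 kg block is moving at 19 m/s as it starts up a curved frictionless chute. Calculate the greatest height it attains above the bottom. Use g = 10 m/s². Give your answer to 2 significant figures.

h = 18 m

By energy conservation, ½mv² = mgh
h = v²/(2g) = 19²/(2 × 10) = 18.05 m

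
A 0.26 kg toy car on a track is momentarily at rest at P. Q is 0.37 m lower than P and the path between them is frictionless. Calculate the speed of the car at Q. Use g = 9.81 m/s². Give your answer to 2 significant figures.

Mechanical energy is conserved (no friction): mgh = ½mv²
v = √(2gh) = √(2 × 9.81 × 0.37) = √7.2594 = 2.694 m/s

v = 2.7 m/s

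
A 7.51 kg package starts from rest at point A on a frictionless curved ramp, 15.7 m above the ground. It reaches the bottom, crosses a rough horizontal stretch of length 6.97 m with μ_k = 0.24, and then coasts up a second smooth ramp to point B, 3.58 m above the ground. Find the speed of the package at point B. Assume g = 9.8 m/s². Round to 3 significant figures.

Energy at A: mgh₁ = (7.51)(9.8)(15.7) = 1155.5 J
Friction loss: W_f = μ_k mg d = 123.1 J
At B: ½mv² + mgh₂ = mgh₁ − W_f
½mv² = 1155.5 − 123.1 − 263.48 = 768.89 J
v = √(2 × 768.89/7.51) = 14.31 m/s

v = 14.3 m/s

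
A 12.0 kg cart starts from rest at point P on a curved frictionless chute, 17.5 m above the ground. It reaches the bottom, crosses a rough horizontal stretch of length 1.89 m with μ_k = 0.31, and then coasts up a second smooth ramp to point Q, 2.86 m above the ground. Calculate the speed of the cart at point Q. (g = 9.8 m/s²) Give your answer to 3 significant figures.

v = 16.6 m/s

Energy at P: mgh₁ = (12.0)(9.8)(17.5) = 2058.0 J
Friction loss: W_f = μ_k mg d = 68.90 J
At Q: ½mv² + mgh₂ = mgh₁ − W_f
½mv² = 2058.0 − 68.90 − 336.34 = 1652.8 J
v = √(2 × 1652.8/12.0) = 16.60 m/s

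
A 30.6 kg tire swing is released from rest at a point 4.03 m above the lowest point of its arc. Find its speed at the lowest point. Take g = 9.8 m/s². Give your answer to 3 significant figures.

v = 8.89 m/s

Mechanical energy is conserved (no friction): mgh = ½mv²
The mass cancels from both sides.
v = √(2gh) = √(2 × 9.8 × 4.03) = √78.988 = 8.888 m/s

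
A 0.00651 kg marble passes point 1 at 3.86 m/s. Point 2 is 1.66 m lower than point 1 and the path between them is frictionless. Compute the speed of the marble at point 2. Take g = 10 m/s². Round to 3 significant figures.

By conservation of mechanical energy, ½mv₀² + mgh = ½mv²
v² = v₀² + 2gh = (3.86)² + 2(10)(1.66) = 48.100
v = √48.100 = 6.935 m/s

v = 6.94 m/s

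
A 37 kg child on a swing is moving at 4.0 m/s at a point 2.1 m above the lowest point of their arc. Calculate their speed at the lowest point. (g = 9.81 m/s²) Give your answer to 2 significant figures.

Energy conservation between the two points: ½mv₀² + mgh = ½mv²
v² = v₀² + 2gh = (4.0)² + 2(9.81)(2.1) = 57.202
v = √57.202 = 7.563 m/s

v = 7.6 m/s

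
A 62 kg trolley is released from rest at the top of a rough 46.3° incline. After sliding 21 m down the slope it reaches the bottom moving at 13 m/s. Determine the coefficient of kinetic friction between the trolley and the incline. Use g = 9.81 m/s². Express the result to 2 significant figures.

μ_k = 0.45

The energy dissipated by friction is the PE lost minus the KE gained:
mgL sinθ = 9234.2 J; ½mv² = 5239.0 J
W_f = 9234.2 − 5239.0 = 3995 J
μ_k = W_f/(mg cosθ · L) = 3995/(420.2 × 21) = 0.4527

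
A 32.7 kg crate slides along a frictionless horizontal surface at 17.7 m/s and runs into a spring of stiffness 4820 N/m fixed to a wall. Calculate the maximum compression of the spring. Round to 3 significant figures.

Conservation of energy between contact and max compression: ½mv² = ½kx²
x = v√(m/k) = 17.7 × √(32.7/4820) = 1.458 m

x = 1.46 m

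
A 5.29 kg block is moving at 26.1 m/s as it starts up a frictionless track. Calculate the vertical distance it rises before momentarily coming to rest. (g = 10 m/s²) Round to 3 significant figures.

h = 34.1 m

Setting KE at the bottom equal to PE gained: ½mv² = mgh
h = v²/(2g) = 26.1²/(2 × 10) = 34.06 m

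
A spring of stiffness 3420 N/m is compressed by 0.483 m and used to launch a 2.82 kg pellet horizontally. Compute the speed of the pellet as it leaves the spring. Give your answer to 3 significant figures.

The pellet leaves the spring when the spring is at natural length, so ½kx² = ½mv²
v = x√(k/m) = 0.483 × √(3420/2.82) = 16.82 m/s

v = 16.8 m/s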